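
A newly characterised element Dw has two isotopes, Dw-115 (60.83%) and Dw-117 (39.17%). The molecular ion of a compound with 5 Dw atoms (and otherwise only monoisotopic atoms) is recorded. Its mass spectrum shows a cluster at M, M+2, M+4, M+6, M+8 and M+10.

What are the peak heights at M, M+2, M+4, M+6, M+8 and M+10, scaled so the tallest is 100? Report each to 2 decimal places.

Each Dw atom is independently Dw-115 (p = 0.6083) or Dw-117 (q = 0.3917); the cluster is the binomial expansion (p + q)^5.
P(M) = 0.6083^5 = 0.083289
P(M+2) = 5 × 0.6083^4 × 0.3917^1 = 0.268161
P(M+4) = 10 × 0.6083^3 × 0.3917^2 = 0.345351
P(M+6) = 10 × 0.6083^2 × 0.3917^3 = 0.222380
P(M+8) = 5 × 0.6083^1 × 0.3917^4 = 0.071598
P(M+10) = 0.3917^5 = 0.009221
The M+4 peak is largest (0.345351); scaling to 100 gives 24.12 : 77.65 : 100.00 : 64.39 : 20.73 : 2.67.

24.12 : 77.65 : 100.00 : 64.39 : 20.73 : 2.67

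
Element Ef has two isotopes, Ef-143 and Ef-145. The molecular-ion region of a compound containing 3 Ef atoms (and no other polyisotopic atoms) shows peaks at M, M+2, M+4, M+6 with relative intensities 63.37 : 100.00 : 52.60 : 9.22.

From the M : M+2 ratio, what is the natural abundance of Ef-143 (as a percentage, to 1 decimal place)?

Let p = fractional abundance of Ef-143. I(M+2)/I(M) = [C(3,1)·p^2·(1−p)] / p^3 = 3·(1−p)/p = 100.00/63.37 = 1.5780
(1−p)/p = 1.5780/3 = 0.5260  ⇒  p = 1/(1 + 0.5260) = 0.6553
Ef-143: 65.5%, Ef-145: 34.5%.

65.5%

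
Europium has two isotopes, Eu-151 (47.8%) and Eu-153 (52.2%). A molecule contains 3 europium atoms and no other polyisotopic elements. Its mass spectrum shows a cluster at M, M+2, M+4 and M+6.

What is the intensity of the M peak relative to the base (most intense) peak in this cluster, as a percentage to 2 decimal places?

27.95%

Binomial terms of (0.478 + 0.522)^3: M 0.1092, M+2 0.3578, M+4 0.3907, M+6 0.1422 → M+4 is the base peak.
P(M+4) = C(3,2) × 0.478^1 × 0.522^2 = 3 × 0.4780 × 0.272484 = 0.390742 (base)
P(M) = C(3,0) × 0.478^3 × 0.522^0 = 1 × 0.10921535 × 1.0000 = 0.109215
Relative intensity = 0.109215 / 0.390742 × 100 = 27.95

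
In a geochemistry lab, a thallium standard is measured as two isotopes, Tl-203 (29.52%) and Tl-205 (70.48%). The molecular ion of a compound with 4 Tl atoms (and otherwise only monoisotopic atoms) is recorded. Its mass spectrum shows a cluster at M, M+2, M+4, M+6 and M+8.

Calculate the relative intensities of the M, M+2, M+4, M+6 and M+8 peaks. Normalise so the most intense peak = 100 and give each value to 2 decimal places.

1.84 : 17.54 : 62.83 : 100.00 : 59.69

Expanding (0.2952 + 0.7048)^4:
P(M) = 0.2952^4 = 0.007594
P(M+2) = 4 × 0.2952^3 × 0.7048^1 = 0.072523
P(M+4) = 6 × 0.2952^2 × 0.7048^2 = 0.259726
P(M+6) = 4 × 0.2952^1 × 0.7048^3 = 0.413403
P(M+8) = 0.7048^4 = 0.246754
The M+6 peak is largest (0.413403); scaling to 100 gives 1.84 : 17.54 : 62.83 : 100.00 : 59.69.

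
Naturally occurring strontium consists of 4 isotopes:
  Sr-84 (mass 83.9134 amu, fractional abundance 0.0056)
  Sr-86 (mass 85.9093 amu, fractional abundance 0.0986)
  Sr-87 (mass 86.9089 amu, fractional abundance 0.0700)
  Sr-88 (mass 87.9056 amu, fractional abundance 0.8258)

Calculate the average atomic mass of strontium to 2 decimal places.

The abundance-weighted mean is 0.0056 × 83.9134 + 0.0986 × 85.9093 + 0.0700 × 86.9089 + 0.8258 × 87.9056
= 0.46992 + 8.47066 + 6.08362 + 72.59244 = 87.61664 amu

87.62 amu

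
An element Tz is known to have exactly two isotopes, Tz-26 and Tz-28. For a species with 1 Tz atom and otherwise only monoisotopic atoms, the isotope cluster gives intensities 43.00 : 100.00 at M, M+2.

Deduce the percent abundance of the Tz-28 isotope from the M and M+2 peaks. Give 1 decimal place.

If p is the fraction of Tz that is Tz-26, then I(M+2)/I(M) = [C(1,1)·p^0·(1−p)] / p^1 = 1·(1−p)/p = 100.00/43.00 = 2.3256
(1−p)/p = 2.3256/1 = 2.3256  ⇒  p = 1/(1 + 2.3256) = 0.3007
Tz-26: 30.1%, Tz-28: 69.9%.

69.9%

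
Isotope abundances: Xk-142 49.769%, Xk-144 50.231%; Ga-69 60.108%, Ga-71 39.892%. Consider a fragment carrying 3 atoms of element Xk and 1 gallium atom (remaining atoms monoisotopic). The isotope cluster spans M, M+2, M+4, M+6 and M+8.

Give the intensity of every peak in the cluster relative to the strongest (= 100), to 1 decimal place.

Element Xk pattern (n=3): 0.12327549 : 0.37325953 : 0.37672446 : 0.12674052
Gallium pattern (n=1): 0.60108 : 0.39892
Convolve the two distributions (both contribute in 2-u steps):
  M: 0.12327549×0.60108 = 0.074098
  M+2: 0.12327549×0.39892 + 0.37325953×0.60108 = 0.273536
  M+4: 0.37325953×0.39892 + 0.37672446×0.60108 = 0.375342
  M+6: 0.37672446×0.39892 + 0.12674052×0.60108 = 0.226464
  M+8: 0.12674052×0.39892 = 0.050559
Scale to base peak (0.375342) = 100: 19.7 : 72.9 : 100.0 : 60.3 : 13.5

19.7 : 72.9 : 100.0 : 60.3 : 13.5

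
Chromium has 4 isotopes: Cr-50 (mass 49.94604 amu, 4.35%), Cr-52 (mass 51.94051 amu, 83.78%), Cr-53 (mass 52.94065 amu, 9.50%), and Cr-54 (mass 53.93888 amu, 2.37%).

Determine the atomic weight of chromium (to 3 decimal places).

Average mass = Σ (abundance × isotope mass) = 0.0435 × 49.94604 + 0.8378 × 51.94051 + 0.0950 × 52.94065 + 0.0237 × 53.93888
= 2.172653 + 43.515759 + 5.029362 + 1.278351 = 51.996125 amu

51.996 amu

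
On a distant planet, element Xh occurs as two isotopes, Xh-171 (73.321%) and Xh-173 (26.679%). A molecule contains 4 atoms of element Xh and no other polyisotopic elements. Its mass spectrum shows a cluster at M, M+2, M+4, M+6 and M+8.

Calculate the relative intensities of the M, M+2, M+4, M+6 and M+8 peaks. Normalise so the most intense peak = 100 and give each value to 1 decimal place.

68.7 : 100.0 : 54.6 : 13.2 : 1.2

The 4 Xh atoms are independent, so intensities follow the terms of (0.73321 + 0.26679)^4.
P(M) = 0.73321^4 = 0.289010
P(M+2) = 4 × 0.73321^3 × 0.26679^1 = 0.420644
P(M+4) = 6 × 0.73321^2 × 0.26679^2 = 0.229587
P(M+6) = 4 × 0.73321^1 × 0.26679^3 = 0.055693
P(M+8) = 0.26679^4 = 0.005066
The M+2 peak is largest (0.420644); scaling to 100 gives 68.7 : 100.0 : 54.6 : 13.2 : 1.2.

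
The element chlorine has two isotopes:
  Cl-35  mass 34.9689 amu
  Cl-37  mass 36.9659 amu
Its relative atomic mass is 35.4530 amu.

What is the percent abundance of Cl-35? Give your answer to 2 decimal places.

Let x be the fractional abundance of Cl-35; then Cl-37 has abundance 1 − x.
34.9689·x + 36.9659·(1 − x) = 35.4530
(34.9689 − 36.9659)·x = 35.4530 − 36.9659
x = -1.5129 / -1.9970 = 0.75759 → 75.76% Cl-35, 24.24% Cl-37.

75.76%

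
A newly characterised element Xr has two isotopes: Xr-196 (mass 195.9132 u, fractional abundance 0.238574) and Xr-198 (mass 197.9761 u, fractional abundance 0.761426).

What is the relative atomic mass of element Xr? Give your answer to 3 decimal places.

Ar = Σ fᵢ·mᵢ = 0.238574 × 195.9132 + 0.761426 × 197.9761
= 46.73980 + 150.74415 = 197.48395 u

197.484 u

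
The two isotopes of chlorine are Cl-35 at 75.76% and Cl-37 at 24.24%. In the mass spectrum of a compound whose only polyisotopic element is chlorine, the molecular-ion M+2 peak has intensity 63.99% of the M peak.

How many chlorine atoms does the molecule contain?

With n Cl atoms, P(M+2)/P(M) = C(n,1)·p^(n−1)q / p^n = n·q/p = n · 0.2424/0.7576.
n = 0.6399 × 0.7576/0.2424 = 2.00 ≈ 2

2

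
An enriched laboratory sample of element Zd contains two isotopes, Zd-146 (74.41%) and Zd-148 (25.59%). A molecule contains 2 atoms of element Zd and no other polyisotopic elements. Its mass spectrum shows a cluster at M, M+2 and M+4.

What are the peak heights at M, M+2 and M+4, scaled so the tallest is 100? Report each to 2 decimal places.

Each Zd atom is independently Zd-146 (p = 0.7441) or Zd-148 (q = 0.2559); the cluster is the binomial expansion (p + q)^2.
P(M) = 0.7441^2 = 0.553685
P(M+2) = 2 × 0.7441^1 × 0.2559^1 = 0.380830
P(M+4) = 0.2559^2 = 0.065485
The M peak is largest (0.553685); scaling to 100 gives 100.00 : 68.78 : 11.83.

100.00 : 68.78 : 11.83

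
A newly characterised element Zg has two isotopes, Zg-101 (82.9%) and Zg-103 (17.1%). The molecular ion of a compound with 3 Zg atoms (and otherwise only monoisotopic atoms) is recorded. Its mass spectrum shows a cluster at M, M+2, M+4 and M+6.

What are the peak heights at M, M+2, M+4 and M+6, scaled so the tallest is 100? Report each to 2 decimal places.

Expanding (0.829 + 0.171)^3:
P(M) = 0.829^3 = 0.569723
P(M+2) = 3 × 0.829^2 × 0.171^1 = 0.352555
P(M+4) = 3 × 0.829^1 × 0.171^2 = 0.072722
P(M+6) = 0.171^3 = 0.005000
The M peak is largest (0.569723); scaling to 100 gives 100.00 : 61.88 : 12.76 : 0.88.

100.00 : 61.88 : 12.76 : 0.88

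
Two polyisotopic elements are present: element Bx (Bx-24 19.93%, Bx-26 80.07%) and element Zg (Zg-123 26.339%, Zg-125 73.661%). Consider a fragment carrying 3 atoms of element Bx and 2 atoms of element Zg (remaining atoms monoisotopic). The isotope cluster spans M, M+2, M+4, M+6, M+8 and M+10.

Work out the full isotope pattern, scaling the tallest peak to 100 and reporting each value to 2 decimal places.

Element Bx pattern (n=3): 0.00791629 : 0.09541259 : 0.38332594 : 0.51334518
Element Zg pattern (n=2): 0.06937429 : 0.38803142 : 0.54259429
Convolve the two distributions (both contribute in 2-u steps):
  M: 0.00791629×0.06937429 = 0.000549
  M+2: 0.00791629×0.38803142 + 0.09541259×0.06937429 = 0.009691
  M+4: 0.00791629×0.54259429 + 0.09541259×0.38803142 + 0.38332594×0.06937429 = 0.067911
  M+6: 0.09541259×0.54259429 + 0.38332594×0.38803142 + 0.51334518×0.06937429 = 0.236126
  M+8: 0.38332594×0.54259429 + 0.51334518×0.38803142 = 0.407185
  M+10: 0.51334518×0.54259429 = 0.278538
Scale to base peak (0.407185) = 100: 0.13 : 2.38 : 16.68 : 57.99 : 100.00 : 68.41

0.13 : 2.38 : 16.68 : 57.99 : 100.00 : 68.41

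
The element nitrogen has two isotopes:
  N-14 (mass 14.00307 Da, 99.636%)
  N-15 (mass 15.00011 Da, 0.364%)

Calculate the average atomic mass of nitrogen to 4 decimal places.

14.0067 Da

Ar = Σ fᵢ·mᵢ = 0.99636 × 14.00307 + 0.00364 × 15.00011
= 13.952099 + 0.054600 = 14.006699 Da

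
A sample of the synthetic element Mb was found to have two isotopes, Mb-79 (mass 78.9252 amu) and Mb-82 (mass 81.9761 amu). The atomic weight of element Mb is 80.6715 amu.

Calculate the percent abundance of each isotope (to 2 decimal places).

Let x be the fractional abundance of Mb-79; then Mb-82 has abundance 1 − x.
78.9252·x + 81.9761·(1 − x) = 80.6715
(78.9252 − 81.9761)·x = 80.6715 − 81.9761
x = -1.3046 / -3.0509 = 0.42761 → 42.76% Mb-79, 57.24% Mb-82.

Mb-79: 42.76%, Mb-82: 57.24%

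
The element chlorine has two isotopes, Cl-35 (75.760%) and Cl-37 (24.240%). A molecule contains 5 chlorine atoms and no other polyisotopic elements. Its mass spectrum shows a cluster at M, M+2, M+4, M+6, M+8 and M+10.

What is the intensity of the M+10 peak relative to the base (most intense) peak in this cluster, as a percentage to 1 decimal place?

0.2%

Term probabilities: M 0.2496, M+2 0.3993, M+4 0.2555, M+6 0.0817, M+8 0.0131, M+10 0.0008. Base peak = M+2.
P(M+2) = C(5,1) × 0.75760^4 × 0.24240^1 = 5 × 0.32942751 × 0.2424 = 0.399266 (base)
P(M+10) = C(5,5) × 0.75760^0 × 0.24240^5 = 1 × 1.0000 × 0.00083688 = 0.000837
Relative intensity = 0.000837 / 0.399266 × 100 = 0.2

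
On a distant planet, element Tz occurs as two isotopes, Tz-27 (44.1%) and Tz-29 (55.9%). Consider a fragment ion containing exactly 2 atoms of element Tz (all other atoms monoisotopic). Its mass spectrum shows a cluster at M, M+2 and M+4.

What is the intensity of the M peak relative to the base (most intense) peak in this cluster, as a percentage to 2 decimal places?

Binomial terms of (0.441 + 0.559)^2: M 0.1945, M+2 0.4930, M+4 0.3125 → M+2 is the base peak.
P(M+2) = C(2,1) × 0.441^1 × 0.559^1 = 2 × 0.4410 × 0.5590 = 0.493038 (base)
P(M) = C(2,0) × 0.441^2 × 0.559^0 = 1 × 0.194481 × 1.0000 = 0.194481
Relative intensity = 0.194481 / 0.493038 × 100 = 39.45

39.45%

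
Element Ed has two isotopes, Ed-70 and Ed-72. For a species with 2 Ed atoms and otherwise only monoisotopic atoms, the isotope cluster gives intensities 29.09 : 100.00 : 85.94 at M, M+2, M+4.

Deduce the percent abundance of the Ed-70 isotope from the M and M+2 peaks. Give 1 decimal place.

36.8%

Let p = fractional abundance of Ed-70. I(M+2)/I(M) = [C(2,1)·p^1·(1−p)] / p^2 = 2·(1−p)/p = 100.00/29.09 = 3.4376
(1−p)/p = 3.4376/2 = 1.7188  ⇒  p = 1/(1 + 1.7188) = 0.3678
Ed-70: 36.8%, Ed-72: 63.2%.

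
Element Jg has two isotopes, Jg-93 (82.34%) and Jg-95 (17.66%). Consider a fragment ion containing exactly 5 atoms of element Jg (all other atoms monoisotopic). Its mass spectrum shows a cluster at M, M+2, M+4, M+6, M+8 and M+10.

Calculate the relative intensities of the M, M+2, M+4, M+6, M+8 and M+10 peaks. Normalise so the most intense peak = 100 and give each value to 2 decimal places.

Expanding (0.8234 + 0.1766)^5:
P(M) = 0.8234^5 = 0.378490
P(M+2) = 5 × 0.8234^4 × 0.1766^1 = 0.405886
P(M+4) = 10 × 0.8234^3 × 0.1766^2 = 0.174106
P(M+6) = 10 × 0.8234^2 × 0.1766^3 = 0.037342
P(M+8) = 5 × 0.8234^1 × 0.1766^4 = 0.004004
P(M+10) = 0.1766^5 = 0.000172
The M+2 peak is largest (0.405886); scaling to 100 gives 93.25 : 100.00 : 42.90 : 9.20 : 0.99 : 0.04.

93.25 : 100.00 : 42.90 : 9.20 : 0.99 : 0.04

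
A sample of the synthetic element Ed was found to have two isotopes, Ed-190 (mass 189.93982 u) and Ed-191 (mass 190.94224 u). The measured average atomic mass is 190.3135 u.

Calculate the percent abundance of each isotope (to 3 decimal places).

Writing the weighted mean with unknown fraction x of Ed-190:
189.93982·x + 190.94224·(1 − x) = 190.3135
(189.93982 − 190.94224)·x = 190.3135 − 190.94224
x = -0.62874 / -1.00242 = 0.62722 → 62.722% Ed-190, 37.278% Ed-191.

Ed-190: 62.722%, Ed-191: 37.278%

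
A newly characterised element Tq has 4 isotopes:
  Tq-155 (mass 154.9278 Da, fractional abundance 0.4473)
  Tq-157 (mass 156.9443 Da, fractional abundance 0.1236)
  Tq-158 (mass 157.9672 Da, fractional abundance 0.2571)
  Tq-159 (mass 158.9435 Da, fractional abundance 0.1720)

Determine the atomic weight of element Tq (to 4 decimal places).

156.6492 Da

Average mass = Σ (abundance × isotope mass) = 0.4473 × 154.9278 + 0.1236 × 156.9443 + 0.2571 × 157.9672 + 0.1720 × 158.9435
= 69.29920 + 19.39832 + 40.61337 + 27.33828 = 156.64917 Da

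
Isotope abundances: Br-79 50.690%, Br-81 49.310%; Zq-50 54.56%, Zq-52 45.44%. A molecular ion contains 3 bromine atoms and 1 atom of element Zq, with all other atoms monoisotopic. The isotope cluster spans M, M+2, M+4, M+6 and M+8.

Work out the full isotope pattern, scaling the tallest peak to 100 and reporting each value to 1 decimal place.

Bromine pattern (n=3): 0.13024674 : 0.3801026 : 0.36975457 : 0.11989609
Element Zq pattern (n=1): 0.5456 : 0.4544
Convolve the two distributions (both contribute in 2-u steps):
  M: 0.13024674×0.5456 = 0.071063
  M+2: 0.13024674×0.4544 + 0.3801026×0.5456 = 0.266568
  M+4: 0.3801026×0.4544 + 0.36975457×0.5456 = 0.374457
  M+6: 0.36975457×0.4544 + 0.11989609×0.5456 = 0.233432
  M+8: 0.11989609×0.4544 = 0.054481
Scale to base peak (0.374457) = 100: 19.0 : 71.2 : 100.0 : 62.3 : 14.5

19.0 : 71.2 : 100.0 : 62.3 : 14.5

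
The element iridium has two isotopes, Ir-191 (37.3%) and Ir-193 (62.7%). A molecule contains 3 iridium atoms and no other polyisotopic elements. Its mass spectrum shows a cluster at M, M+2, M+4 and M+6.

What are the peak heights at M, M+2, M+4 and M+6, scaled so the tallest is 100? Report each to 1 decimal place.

Expanding (0.373 + 0.627)^3:
P(M) = 0.373^3 = 0.051895
P(M+2) = 3 × 0.373^2 × 0.627^1 = 0.261702
P(M+4) = 3 × 0.373^1 × 0.627^2 = 0.439911
P(M+6) = 0.627^3 = 0.246492
The M+4 peak is largest (0.439911); scaling to 100 gives 11.8 : 59.5 : 100.0 : 56.0.

11.8 : 59.5 : 100.0 : 56.0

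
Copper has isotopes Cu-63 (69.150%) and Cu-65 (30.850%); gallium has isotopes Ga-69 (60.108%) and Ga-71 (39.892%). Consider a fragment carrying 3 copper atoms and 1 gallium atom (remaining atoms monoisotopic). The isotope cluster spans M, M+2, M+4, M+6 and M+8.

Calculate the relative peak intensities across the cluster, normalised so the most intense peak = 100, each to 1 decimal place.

Copper pattern (n=3): 0.33065611 : 0.44254842 : 0.19743483 : 0.02936064
Gallium pattern (n=1): 0.60108 : 0.39892
Convolve the two distributions (both contribute in 2-u steps):
  M: 0.33065611×0.60108 = 0.198751
  M+2: 0.33065611×0.39892 + 0.44254842×0.60108 = 0.397912
  M+4: 0.44254842×0.39892 + 0.19743483×0.60108 = 0.295216
  M+6: 0.19743483×0.39892 + 0.02936064×0.60108 = 0.096409
  M+8: 0.02936064×0.39892 = 0.011713
Scale to base peak (0.397912) = 100: 49.9 : 100.0 : 74.2 : 24.2 : 2.9

49.9 : 100.0 : 74.2 : 24.2 : 2.9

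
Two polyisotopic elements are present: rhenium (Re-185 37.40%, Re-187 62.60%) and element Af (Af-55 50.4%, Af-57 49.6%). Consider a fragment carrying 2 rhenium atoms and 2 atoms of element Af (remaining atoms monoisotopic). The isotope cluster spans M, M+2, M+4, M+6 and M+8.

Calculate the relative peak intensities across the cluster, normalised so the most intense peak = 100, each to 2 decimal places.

9.65 : 51.32 : 100.00 : 84.53 : 26.19

Rhenium pattern (n=2): 0.139876 : 0.468248 : 0.391876
Element Af pattern (n=2): 0.254016 : 0.499968 : 0.246016
Convolve the two distributions (both contribute in 2-u steps):
  M: 0.139876×0.254016 = 0.035531
  M+2: 0.139876×0.499968 + 0.468248×0.254016 = 0.188876
  M+4: 0.139876×0.246016 + 0.468248×0.499968 + 0.391876×0.254016 = 0.368064
  M+6: 0.468248×0.246016 + 0.391876×0.499968 = 0.311122
  M+8: 0.391876×0.246016 = 0.096408
Scale to base peak (0.368064) = 100: 9.65 : 51.32 : 100.00 : 84.53 : 26.19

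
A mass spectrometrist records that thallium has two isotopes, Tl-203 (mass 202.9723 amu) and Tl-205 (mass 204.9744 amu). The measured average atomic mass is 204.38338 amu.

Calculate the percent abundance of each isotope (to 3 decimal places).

With x = fraction of Tl-203 (so Tl-205 is 1 − x):
202.9723·x + 204.9744·(1 − x) = 204.38338
(202.9723 − 204.9744)·x = 204.38338 − 204.9744
x = -0.59102 / -2.0021 = 0.29520 → 29.520% Tl-203, 70.480% Tl-205.

Tl-203: 29.520%, Tl-205: 70.480%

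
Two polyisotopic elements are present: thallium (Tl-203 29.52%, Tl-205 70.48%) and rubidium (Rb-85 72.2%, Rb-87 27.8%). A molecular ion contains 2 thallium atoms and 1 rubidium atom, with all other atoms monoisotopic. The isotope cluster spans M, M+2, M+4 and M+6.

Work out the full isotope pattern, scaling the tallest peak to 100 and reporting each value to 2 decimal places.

Thallium pattern (n=2): 0.08714304 : 0.41611392 : 0.49674304
Rubidium pattern (n=1): 0.7220 : 0.2780
Convolve the two distributions (both contribute in 2-u steps):
  M: 0.08714304×0.7220 = 0.062917
  M+2: 0.08714304×0.2780 + 0.41611392×0.7220 = 0.324660
  M+4: 0.41611392×0.2780 + 0.49674304×0.7220 = 0.474328
  M+6: 0.49674304×0.2780 = 0.138095
Scale to base peak (0.474328) = 100: 13.26 : 68.45 : 100.00 : 29.11

13.26 : 68.45 : 100.00 : 29.11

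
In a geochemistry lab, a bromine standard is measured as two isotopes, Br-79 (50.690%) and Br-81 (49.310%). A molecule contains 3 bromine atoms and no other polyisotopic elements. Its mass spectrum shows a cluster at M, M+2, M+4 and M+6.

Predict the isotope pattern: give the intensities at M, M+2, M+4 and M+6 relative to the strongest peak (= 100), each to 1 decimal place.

Expanding (0.50690 + 0.49310)^3:
P(M) = 0.50690^3 = 0.130247
P(M+2) = 3 × 0.50690^2 × 0.49310^1 = 0.380103
P(M+4) = 3 × 0.50690^1 × 0.49310^2 = 0.369755
P(M+6) = 0.49310^3 = 0.119896
The M+2 peak is largest (0.380103); scaling to 100 gives 34.3 : 100.0 : 97.3 : 31.5.

34.3 : 100.0 : 97.3 : 31.5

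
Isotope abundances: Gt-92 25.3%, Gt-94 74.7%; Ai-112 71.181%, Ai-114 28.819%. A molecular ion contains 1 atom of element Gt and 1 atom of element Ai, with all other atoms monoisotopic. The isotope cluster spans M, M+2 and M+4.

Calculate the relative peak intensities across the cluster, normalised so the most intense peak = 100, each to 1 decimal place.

29.8 : 100.0 : 35.6

Element Gt pattern (n=1): 0.2530 : 0.7470
Element Ai pattern (n=1): 0.71181 : 0.28819
Convolve the two distributions (both contribute in 2-u steps):
  M: 0.2530×0.71181 = 0.180088
  M+2: 0.2530×0.28819 + 0.7470×0.71181 = 0.604634
  M+4: 0.7470×0.28819 = 0.215278
Scale to base peak (0.604634) = 100: 29.8 : 100.0 : 35.6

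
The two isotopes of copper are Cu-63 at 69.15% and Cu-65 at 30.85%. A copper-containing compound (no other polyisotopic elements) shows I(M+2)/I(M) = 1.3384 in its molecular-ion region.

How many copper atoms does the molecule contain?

With n Cu atoms, P(M+2)/P(M) = C(n,1)·p^(n−1)q / p^n = n·q/p = n · 0.3085/0.6915.
n = 1.3384 × 0.6915/0.3085 = 3.00 ≈ 3

3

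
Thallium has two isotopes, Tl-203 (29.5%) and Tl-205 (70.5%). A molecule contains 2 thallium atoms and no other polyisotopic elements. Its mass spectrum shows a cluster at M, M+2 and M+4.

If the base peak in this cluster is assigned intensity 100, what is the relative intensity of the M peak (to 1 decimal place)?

Term probabilities: M 0.0870, M+2 0.4160, M+4 0.4970. Base peak = M+4.
P(M+4) = C(2,2) × 0.295^0 × 0.705^2 = 1 × 1.0000 × 0.497025 = 0.497025 (base)
P(M) = C(2,0) × 0.295^2 × 0.705^0 = 1 × 0.087025 × 1.0000 = 0.087025
Relative intensity = 0.087025 / 0.497025 × 100 = 17.5

17.5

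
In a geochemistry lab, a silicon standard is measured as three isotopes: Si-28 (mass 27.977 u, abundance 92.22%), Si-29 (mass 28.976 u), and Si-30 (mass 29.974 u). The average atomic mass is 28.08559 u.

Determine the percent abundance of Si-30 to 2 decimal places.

3.09%

The remaining 7.78% is split between Si-29 (fraction x) and Si-30 (fraction 0.0778 − x).
Substituting: 28.976x + 29.974(0.0778 − x) = 2.2852006
(28.976 − 29.974)x = -0.0467766  ⇒  x = 0.04687, y = 0.03093
Si-29: 4.69%, Si-30: 3.09%.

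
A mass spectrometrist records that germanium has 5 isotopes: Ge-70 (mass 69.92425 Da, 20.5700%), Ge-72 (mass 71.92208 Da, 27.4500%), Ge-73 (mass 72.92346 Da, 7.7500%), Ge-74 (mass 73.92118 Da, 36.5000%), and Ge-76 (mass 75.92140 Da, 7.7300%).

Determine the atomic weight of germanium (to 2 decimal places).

72.63 Da

Average mass = Σ (abundance × isotope mass) = 0.205700 × 69.92425 + 0.274500 × 71.92208 + 0.077500 × 72.92346 + 0.365000 × 73.92118 + 0.077300 × 75.92140
= 14.383418 + 19.742611 + 5.651568 + 26.981231 + 5.868724 = 72.627552 Da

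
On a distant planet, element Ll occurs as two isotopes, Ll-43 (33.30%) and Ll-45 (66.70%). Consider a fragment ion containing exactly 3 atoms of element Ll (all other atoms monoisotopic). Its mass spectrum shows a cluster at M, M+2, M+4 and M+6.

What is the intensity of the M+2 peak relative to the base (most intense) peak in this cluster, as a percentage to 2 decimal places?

Binomial terms of (0.3330 + 0.6670)^3: M 0.0369, M+2 0.2219, M+4 0.4444, M+6 0.2967 → M+4 is the base peak.
P(M+4) = C(3,2) × 0.3330^1 × 0.6670^2 = 3 × 0.3330 × 0.444889 = 0.444444 (base)
P(M+2) = C(3,1) × 0.3330^2 × 0.6670^1 = 3 × 0.110889 × 0.6670 = 0.221889
Relative intensity = 0.221889 / 0.444444 × 100 = 49.93

49.93%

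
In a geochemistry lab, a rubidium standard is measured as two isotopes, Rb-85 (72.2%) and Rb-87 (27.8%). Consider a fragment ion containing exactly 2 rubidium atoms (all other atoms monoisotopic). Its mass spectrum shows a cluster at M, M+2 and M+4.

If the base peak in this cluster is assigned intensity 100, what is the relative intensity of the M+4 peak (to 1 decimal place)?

14.8

(0.722 + 0.278)^2 gives M 0.5213, M+2 0.4014, M+4 0.0773; the largest is M.
P(M) = C(2,0) × 0.722^2 × 0.278^0 = 1 × 0.521284 × 1.0000 = 0.521284 (base)
P(M+4) = C(2,2) × 0.722^0 × 0.278^2 = 1 × 1.0000 × 0.077284 = 0.077284
Relative intensity = 0.077284 / 0.521284 × 100 = 14.8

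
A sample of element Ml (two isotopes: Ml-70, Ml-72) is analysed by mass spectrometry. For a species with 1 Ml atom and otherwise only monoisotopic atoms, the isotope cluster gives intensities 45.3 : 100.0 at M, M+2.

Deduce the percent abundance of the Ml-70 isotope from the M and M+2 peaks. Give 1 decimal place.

31.2%

Write p for the Ml-70 fraction. I(M+2)/I(M) = [C(1,1)·p^0·(1−p)] / p^1 = 1·(1−p)/p = 100.0/45.3 = 2.2075
(1−p)/p = 2.2075/1 = 2.2075  ⇒  p = 1/(1 + 2.2075) = 0.3118
Ml-70: 31.2%, Ml-72: 68.8%.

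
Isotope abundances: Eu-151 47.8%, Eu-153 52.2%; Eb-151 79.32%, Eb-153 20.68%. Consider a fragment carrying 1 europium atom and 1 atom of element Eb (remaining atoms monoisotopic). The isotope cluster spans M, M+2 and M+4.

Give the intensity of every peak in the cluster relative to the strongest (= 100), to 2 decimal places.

Europium pattern (n=1): 0.4780 : 0.5220
Element Eb pattern (n=1): 0.7932 : 0.2068
Convolve the two distributions (both contribute in 2-u steps):
  M: 0.4780×0.7932 = 0.379150
  M+2: 0.4780×0.2068 + 0.5220×0.7932 = 0.512901
  M+4: 0.5220×0.2068 = 0.107950
Scale to base peak (0.512901) = 100: 73.92 : 100.00 : 21.05

73.92 : 100.00 : 21.05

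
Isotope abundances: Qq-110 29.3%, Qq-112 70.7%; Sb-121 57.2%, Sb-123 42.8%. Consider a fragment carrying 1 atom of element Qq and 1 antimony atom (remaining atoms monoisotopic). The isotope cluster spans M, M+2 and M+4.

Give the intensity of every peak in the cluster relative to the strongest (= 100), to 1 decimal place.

Element Qq pattern (n=1): 0.2930 : 0.7070
Antimony pattern (n=1): 0.5720 : 0.4280
Convolve the two distributions (both contribute in 2-u steps):
  M: 0.2930×0.5720 = 0.167596
  M+2: 0.2930×0.4280 + 0.7070×0.5720 = 0.529808
  M+4: 0.7070×0.4280 = 0.302596
Scale to base peak (0.529808) = 100: 31.6 : 100.0 : 57.1

31.6 : 100.0 : 57.1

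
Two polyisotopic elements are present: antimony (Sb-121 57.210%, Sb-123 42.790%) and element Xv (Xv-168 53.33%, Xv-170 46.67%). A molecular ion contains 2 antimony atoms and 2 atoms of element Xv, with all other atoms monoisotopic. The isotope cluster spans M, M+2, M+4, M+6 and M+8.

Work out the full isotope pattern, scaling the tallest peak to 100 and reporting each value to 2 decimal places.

25.36 : 82.32 : 100.00 : 53.88 : 10.86

Antimony pattern (n=2): 0.32729841 : 0.48960318 : 0.18309841
Element Xv pattern (n=2): 0.28440889 : 0.49778222 : 0.21780889
Convolve the two distributions (both contribute in 2-u steps):
  M: 0.32729841×0.28440889 = 0.093087
  M+2: 0.32729841×0.49778222 + 0.48960318×0.28440889 = 0.302171
  M+4: 0.32729841×0.21780889 + 0.48960318×0.49778222 + 0.18309841×0.28440889 = 0.367079
  M+6: 0.48960318×0.21780889 + 0.18309841×0.49778222 = 0.197783
  M+8: 0.18309841×0.21780889 = 0.039880
Scale to base peak (0.367079) = 100: 25.36 : 82.32 : 100.00 : 53.88 : 10.86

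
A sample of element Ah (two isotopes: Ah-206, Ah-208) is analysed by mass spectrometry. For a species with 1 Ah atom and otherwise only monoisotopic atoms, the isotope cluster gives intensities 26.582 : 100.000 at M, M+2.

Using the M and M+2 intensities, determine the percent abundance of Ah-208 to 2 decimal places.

Let p = fractional abundance of Ah-206. I(M+2)/I(M) = [C(1,1)·p^0·(1−p)] / p^1 = 1·(1−p)/p = 100.000/26.582 = 3.7619
(1−p)/p = 3.7619/1 = 3.7619  ⇒  p = 1/(1 + 3.7619) = 0.2100
Ah-206: 21.00%, Ah-208: 79.00%.

79.00%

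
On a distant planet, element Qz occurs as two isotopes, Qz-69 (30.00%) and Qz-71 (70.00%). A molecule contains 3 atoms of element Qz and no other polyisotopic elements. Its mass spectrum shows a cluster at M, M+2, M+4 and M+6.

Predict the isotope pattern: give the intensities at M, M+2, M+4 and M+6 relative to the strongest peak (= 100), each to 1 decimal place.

Expanding (0.3000 + 0.7000)^3:
P(M) = 0.3000^3 = 0.027000
P(M+2) = 3 × 0.3000^2 × 0.7000^1 = 0.189000
P(M+4) = 3 × 0.3000^1 × 0.7000^2 = 0.441000
P(M+6) = 0.7000^3 = 0.343000
The M+4 peak is largest (0.441000); scaling to 100 gives 6.1 : 42.9 : 100.0 : 77.8.

6.1 : 42.9 : 100.0 : 77.8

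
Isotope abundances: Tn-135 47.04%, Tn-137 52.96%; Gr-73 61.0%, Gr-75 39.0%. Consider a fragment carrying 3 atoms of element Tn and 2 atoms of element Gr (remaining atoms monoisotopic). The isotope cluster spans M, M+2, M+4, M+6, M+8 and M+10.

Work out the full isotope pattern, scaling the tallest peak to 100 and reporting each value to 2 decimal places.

Element Tn pattern (n=3): 0.10408831 : 0.35156356 : 0.39580796 : 0.14854017
Element Gr pattern (n=2): 0.3721 : 0.4758 : 0.1521
Convolve the two distributions (both contribute in 2-u steps):
  M: 0.10408831×0.3721 = 0.038731
  M+2: 0.10408831×0.4758 + 0.35156356×0.3721 = 0.180342
  M+4: 0.10408831×0.1521 + 0.35156356×0.4758 + 0.39580796×0.3721 = 0.330386
  M+6: 0.35156356×0.1521 + 0.39580796×0.4758 + 0.14854017×0.3721 = 0.297070
  M+8: 0.39580796×0.1521 + 0.14854017×0.4758 = 0.130878
  M+10: 0.14854017×0.1521 = 0.022593
Scale to base peak (0.330386) = 100: 11.72 : 54.59 : 100.00 : 89.92 : 39.61 : 6.84

11.72 : 54.59 : 100.00 : 89.92 : 39.61 : 6.84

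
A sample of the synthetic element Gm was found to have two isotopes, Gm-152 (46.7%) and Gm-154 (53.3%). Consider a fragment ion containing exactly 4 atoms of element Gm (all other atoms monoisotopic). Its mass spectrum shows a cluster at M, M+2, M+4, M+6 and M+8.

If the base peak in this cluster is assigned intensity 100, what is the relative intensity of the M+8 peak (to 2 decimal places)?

21.71

Term probabilities: M 0.0476, M+2 0.2171, M+4 0.3717, M+6 0.2829, M+8 0.0807. Base peak = M+4.
P(M+4) = C(4,2) × 0.467^2 × 0.533^2 = 6 × 0.218089 × 0.284089 = 0.371740 (base)
P(M+8) = C(4,4) × 0.467^0 × 0.533^4 = 1 × 1.0000 × 0.08070656 = 0.080707
Relative intensity = 0.080707 / 0.371740 × 100 = 21.71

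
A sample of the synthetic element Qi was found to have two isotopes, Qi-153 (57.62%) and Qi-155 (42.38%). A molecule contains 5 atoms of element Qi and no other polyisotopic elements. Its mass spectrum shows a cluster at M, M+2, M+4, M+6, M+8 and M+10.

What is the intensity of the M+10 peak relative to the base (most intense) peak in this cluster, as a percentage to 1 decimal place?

4.0%

(0.5762 + 0.4238)^5 gives M 0.0635, M+2 0.2336, M+4 0.3436, M+6 0.2527, M+8 0.0929, M+10 0.0137; the largest is M+4.
P(M+4) = C(5,2) × 0.5762^3 × 0.4238^2 = 10 × 0.19130211 × 0.17960644 = 0.343591 (base)
P(M+10) = C(5,5) × 0.5762^0 × 0.4238^5 = 1 × 1.0000 × 0.01367114 = 0.013671
Relative intensity = 0.013671 / 0.343591 × 100 = 4.0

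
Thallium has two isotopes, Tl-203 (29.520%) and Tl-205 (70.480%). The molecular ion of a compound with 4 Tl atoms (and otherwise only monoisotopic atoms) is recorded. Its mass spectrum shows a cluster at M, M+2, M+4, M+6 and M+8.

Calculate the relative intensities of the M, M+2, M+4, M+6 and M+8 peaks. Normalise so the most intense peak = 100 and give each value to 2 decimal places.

The 4 Tl atoms are independent, so intensities follow the terms of (0.29520 + 0.70480)^4.
P(M) = 0.29520^4 = 0.007594
P(M+2) = 4 × 0.29520^3 × 0.70480^1 = 0.072523
P(M+4) = 6 × 0.29520^2 × 0.70480^2 = 0.259726
P(M+6) = 4 × 0.29520^1 × 0.70480^3 = 0.413403
P(M+8) = 0.70480^4 = 0.246754
The M+6 peak is largest (0.413403); scaling to 100 gives 1.84 : 17.54 : 62.83 : 100.00 : 59.69.

1.84 : 17.54 : 62.83 : 100.00 : 59.69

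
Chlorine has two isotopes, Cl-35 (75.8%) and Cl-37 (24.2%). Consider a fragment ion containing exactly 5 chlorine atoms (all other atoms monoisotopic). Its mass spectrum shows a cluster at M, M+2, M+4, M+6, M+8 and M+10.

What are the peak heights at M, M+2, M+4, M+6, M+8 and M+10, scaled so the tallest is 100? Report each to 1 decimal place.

62.6 : 100.0 : 63.9 : 20.4 : 3.3 : 0.2

Each Cl atom is independently Cl-35 (p = 0.758) or Cl-37 (q = 0.242); the cluster is the binomial expansion (p + q)^5.
P(M) = 0.758^5 = 0.250234
P(M+2) = 5 × 0.758^4 × 0.242^1 = 0.399450
P(M+4) = 10 × 0.758^3 × 0.242^2 = 0.255058
P(M+6) = 10 × 0.758^2 × 0.242^3 = 0.081430
P(M+8) = 5 × 0.758^1 × 0.242^4 = 0.012999
P(M+10) = 0.242^5 = 0.000830
The M+2 peak is largest (0.399450); scaling to 100 gives 62.6 : 100.0 : 63.9 : 20.4 : 3.3 : 0.2.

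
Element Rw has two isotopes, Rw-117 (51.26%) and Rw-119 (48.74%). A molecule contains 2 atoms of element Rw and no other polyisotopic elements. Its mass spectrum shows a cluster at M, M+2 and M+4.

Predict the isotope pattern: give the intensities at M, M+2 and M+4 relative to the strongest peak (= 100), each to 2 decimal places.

Each Rw atom is independently Rw-117 (p = 0.5126) or Rw-119 (q = 0.4874); the cluster is the binomial expansion (p + q)^2.
P(M) = 0.5126^2 = 0.262759
P(M+2) = 2 × 0.5126^1 × 0.4874^1 = 0.499682
P(M+4) = 0.4874^2 = 0.237559
The M+2 peak is largest (0.499682); scaling to 100 gives 52.59 : 100.00 : 47.54.

52.59 : 100.00 : 47.54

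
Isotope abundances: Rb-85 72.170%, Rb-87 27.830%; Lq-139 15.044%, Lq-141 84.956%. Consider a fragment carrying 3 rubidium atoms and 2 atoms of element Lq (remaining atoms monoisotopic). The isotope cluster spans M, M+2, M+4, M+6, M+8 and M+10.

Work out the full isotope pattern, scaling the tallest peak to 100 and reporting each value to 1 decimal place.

Rubidium pattern (n=3): 0.37589809 : 0.43485841 : 0.16768892 : 0.02155458
Element Lq pattern (n=2): 0.02263219 : 0.25561561 : 0.72175219
Convolve the two distributions (both contribute in 2-u steps):
  M: 0.37589809×0.02263219 = 0.008507
  M+2: 0.37589809×0.25561561 + 0.43485841×0.02263219 = 0.105927
  M+4: 0.37589809×0.72175219 + 0.43485841×0.25561561 + 0.16768892×0.02263219 = 0.386257
  M+6: 0.43485841×0.72175219 + 0.16768892×0.25561561 + 0.02155458×0.02263219 = 0.357212
  M+8: 0.16768892×0.72175219 + 0.02155458×0.25561561 = 0.126540
  M+10: 0.02155458×0.72175219 = 0.015557
Scale to base peak (0.386257) = 100: 2.2 : 27.4 : 100.0 : 92.5 : 32.8 : 4.0

2.2 : 27.4 : 100.0 : 92.5 : 32.8 : 4.0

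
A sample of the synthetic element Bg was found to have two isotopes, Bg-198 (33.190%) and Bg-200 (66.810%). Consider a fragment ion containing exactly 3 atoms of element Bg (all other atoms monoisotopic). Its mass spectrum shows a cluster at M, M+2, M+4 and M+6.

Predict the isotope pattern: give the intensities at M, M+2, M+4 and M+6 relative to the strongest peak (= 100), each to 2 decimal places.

8.23 : 49.68 : 100.00 : 67.10

The 3 Bg atoms are independent, so intensities follow the terms of (0.33190 + 0.66810)^3.
P(M) = 0.33190^3 = 0.036561
P(M+2) = 3 × 0.33190^2 × 0.66810^1 = 0.220789
P(M+4) = 3 × 0.33190^1 × 0.66810^2 = 0.444438
P(M+6) = 0.66810^3 = 0.298212
The M+4 peak is largest (0.444438); scaling to 100 gives 8.23 : 49.68 : 100.00 : 67.10.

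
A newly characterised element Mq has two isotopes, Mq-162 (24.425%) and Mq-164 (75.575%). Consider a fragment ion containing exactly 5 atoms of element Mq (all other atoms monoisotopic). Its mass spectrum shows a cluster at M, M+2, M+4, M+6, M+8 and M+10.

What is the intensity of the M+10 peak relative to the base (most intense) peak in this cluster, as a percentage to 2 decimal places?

Binomial terms of (0.24425 + 0.75575)^5: M 0.0009, M+2 0.0134, M+4 0.0832, M+6 0.2575, M+8 0.3984, M+10 0.2465 → M+8 is the base peak.
P(M+8) = C(5,4) × 0.24425^1 × 0.75575^4 = 5 × 0.24425 × 0.32622153 = 0.398398 (base)
P(M+10) = C(5,5) × 0.24425^0 × 0.75575^5 = 1 × 1.0000 × 0.24654192 = 0.246542
Relative intensity = 0.246542 / 0.398398 × 100 = 61.88

61.88%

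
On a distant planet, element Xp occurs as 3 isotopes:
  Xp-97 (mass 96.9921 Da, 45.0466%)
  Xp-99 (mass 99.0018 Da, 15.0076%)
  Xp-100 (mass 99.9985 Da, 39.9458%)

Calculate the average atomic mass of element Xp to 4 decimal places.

98.4946 Da

The abundance-weighted mean is 0.450466 × 96.9921 + 0.150076 × 99.0018 + 0.399458 × 99.9985
= 43.69164 + 14.85779 + 39.94520 = 98.49463 Da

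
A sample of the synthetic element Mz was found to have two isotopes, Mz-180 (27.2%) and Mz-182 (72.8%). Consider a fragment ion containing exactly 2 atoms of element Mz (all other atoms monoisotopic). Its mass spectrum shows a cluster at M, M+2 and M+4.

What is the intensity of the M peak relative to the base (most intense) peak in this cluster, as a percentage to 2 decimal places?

13.96%

Term probabilities: M 0.0740, M+2 0.3960, M+4 0.5300. Base peak = M+4.
P(M+4) = C(2,2) × 0.272^0 × 0.728^2 = 1 × 1.0000 × 0.529984 = 0.529984 (base)
P(M) = C(2,0) × 0.272^2 × 0.728^0 = 1 × 0.073984 × 1.0000 = 0.073984
Relative intensity = 0.073984 / 0.529984 × 100 = 13.96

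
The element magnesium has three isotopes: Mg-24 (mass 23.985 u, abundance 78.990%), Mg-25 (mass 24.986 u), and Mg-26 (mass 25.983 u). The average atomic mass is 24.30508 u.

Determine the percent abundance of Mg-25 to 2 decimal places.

10.00%

Let x and y be the fractions of Mg-25 and Mg-26. Then x + y = 1 − 0.78990 = 0.21010 and 24.986x + 25.983y = 24.30508 − 0.78990×23.985 = 5.3593285.
Substituting: 24.986x + 25.983(0.21010 − x) = 5.3593285
(24.986 − 25.983)x = -0.0996998  ⇒  x = 0.10000, y = 0.11010
Mg-25: 10.00%, Mg-26: 11.01%.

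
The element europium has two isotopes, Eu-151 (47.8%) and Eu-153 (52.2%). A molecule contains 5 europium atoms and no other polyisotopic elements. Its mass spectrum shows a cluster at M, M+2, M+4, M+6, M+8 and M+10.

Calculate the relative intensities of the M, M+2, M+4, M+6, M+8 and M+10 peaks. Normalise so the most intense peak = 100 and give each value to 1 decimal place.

7.7 : 41.9 : 91.6 : 100.0 : 54.6 : 11.9

Expanding (0.478 + 0.522)^5:
P(M) = 0.478^5 = 0.024954
P(M+2) = 5 × 0.478^4 × 0.522^1 = 0.136255
P(M+4) = 10 × 0.478^3 × 0.522^2 = 0.297594
P(M+6) = 10 × 0.478^2 × 0.522^3 = 0.324988
P(M+8) = 5 × 0.478^1 × 0.522^4 = 0.177452
P(M+10) = 0.522^5 = 0.038757
The M+6 peak is largest (0.324988); scaling to 100 gives 7.7 : 41.9 : 91.6 : 100.0 : 54.6 : 11.9.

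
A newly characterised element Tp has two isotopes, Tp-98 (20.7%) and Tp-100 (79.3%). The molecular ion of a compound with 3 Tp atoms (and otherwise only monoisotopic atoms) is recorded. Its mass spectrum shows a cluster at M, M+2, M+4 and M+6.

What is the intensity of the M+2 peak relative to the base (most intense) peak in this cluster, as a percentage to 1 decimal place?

20.4%

Binomial terms of (0.207 + 0.793)^3: M 0.0089, M+2 0.1019, M+4 0.3905, M+6 0.4987 → M+6 is the base peak.
P(M+6) = C(3,3) × 0.207^0 × 0.793^3 = 1 × 1.0000 × 0.49867726 = 0.498677 (base)
P(M+2) = C(3,1) × 0.207^2 × 0.793^1 = 3 × 0.042849 × 0.7930 = 0.101938
Relative intensity = 0.101938 / 0.498677 × 100 = 20.4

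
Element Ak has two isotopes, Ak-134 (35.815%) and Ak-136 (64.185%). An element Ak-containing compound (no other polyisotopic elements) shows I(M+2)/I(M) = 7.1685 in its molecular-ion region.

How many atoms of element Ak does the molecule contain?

4

The M+2/M ratio from n Ak atoms is n · q/p = n · 0.64185/0.35815.
n = 7.1685 × 0.35815/0.64185 = 4.00 ≈ 4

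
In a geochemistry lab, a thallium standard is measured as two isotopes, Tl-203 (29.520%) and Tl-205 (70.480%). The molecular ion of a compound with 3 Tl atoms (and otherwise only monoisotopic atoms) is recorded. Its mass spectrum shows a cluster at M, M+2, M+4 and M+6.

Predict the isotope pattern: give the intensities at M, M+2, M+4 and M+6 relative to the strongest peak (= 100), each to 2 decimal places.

Expanding (0.29520 + 0.70480)^3:
P(M) = 0.29520^3 = 0.025725
P(M+2) = 3 × 0.29520^2 × 0.70480^1 = 0.184255
P(M+4) = 3 × 0.29520^1 × 0.70480^2 = 0.439916
P(M+6) = 0.70480^3 = 0.350104
The M+4 peak is largest (0.439916); scaling to 100 gives 5.85 : 41.88 : 100.00 : 79.58.

5.85 : 41.88 : 100.00 : 79.58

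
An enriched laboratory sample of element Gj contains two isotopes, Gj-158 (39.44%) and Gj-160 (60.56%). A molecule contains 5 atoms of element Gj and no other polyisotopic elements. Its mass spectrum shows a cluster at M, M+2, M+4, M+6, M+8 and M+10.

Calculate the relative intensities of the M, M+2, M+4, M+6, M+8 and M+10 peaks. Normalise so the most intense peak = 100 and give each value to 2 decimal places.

The 5 Gj atoms are independent, so intensities follow the terms of (0.3944 + 0.6056)^5.
P(M) = 0.3944^5 = 0.009543
P(M+2) = 5 × 0.3944^4 × 0.6056^1 = 0.073266
P(M+4) = 10 × 0.3944^3 × 0.6056^2 = 0.225000
P(M+6) = 10 × 0.3944^2 × 0.6056^3 = 0.345487
P(M+8) = 5 × 0.3944^1 × 0.6056^4 = 0.265247
P(M+10) = 0.6056^5 = 0.081457
The M+6 peak is largest (0.345487); scaling to 100 gives 2.76 : 21.21 : 65.13 : 100.00 : 76.77 : 23.58.

2.76 : 21.21 : 65.13 : 100.00 : 76.77 : 23.58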